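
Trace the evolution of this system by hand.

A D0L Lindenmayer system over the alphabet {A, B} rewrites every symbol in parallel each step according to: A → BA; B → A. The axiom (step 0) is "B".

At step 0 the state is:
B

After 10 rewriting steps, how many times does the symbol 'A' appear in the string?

55

0) B
1) A
2) BA
3) ABA
4) BAABA
5) ABABAABA
6) BAABAABABAABA
7) ABABAABABAABAABABAABA
8) BAABAABABAABAABABAABABAABAABABAABA
9) ABABAABABAABAABABAABABAABAABABAABAABABAABABAABAABABAABA
10) BAABAABABAABAABABAABABAABAABABAABAABABAABABAABAABABAABABAABAABABAABAABABAABABAABAABABAABA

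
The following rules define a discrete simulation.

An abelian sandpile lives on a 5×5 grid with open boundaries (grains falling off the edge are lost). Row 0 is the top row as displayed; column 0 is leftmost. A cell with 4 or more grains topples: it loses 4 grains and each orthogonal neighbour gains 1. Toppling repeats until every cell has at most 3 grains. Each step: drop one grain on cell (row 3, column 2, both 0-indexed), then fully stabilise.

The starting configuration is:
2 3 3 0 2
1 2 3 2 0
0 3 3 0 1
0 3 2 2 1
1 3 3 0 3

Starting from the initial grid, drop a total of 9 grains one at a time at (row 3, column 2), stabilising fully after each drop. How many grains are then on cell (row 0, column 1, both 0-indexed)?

1

gen 0: 2 3 3 0 2
1 2 3 2 0
0 3 3 0 1
0 3 2 2 1
1 3 3 0 3
gen 1: 2 3 3 0 2
1 2 3 2 0
0 3 3 0 1
0 3 3 2 1
1 3 3 0 3
gen 2: 3 1 1 1 2
2 1 2 3 0
1 2 2 1 1
1 2 3 3 1
2 1 1 1 3
gen 3: 3 1 1 1 2
2 1 2 3 0
1 2 3 2 1
1 3 1 0 2
2 1 2 2 3
gen 4: 3 1 1 1 2
2 1 2 3 0
1 2 3 2 1
1 3 2 0 2
2 1 2 2 3
gen 5: 3 1 1 1 2
2 1 2 3 0
1 2 3 2 1
1 3 3 0 2
2 1 2 2 3
gen 6: 3 1 1 1 2
2 2 3 3 0
2 0 1 3 1
2 1 2 1 2
2 2 3 2 3
gen 7: 3 1 1 1 2
2 2 3 3 0
2 0 1 3 1
2 1 3 1 2
2 2 3 2 3
gen 8: 3 1 1 1 2
2 2 3 3 0
2 0 2 3 1
2 2 1 2 2
2 3 0 3 3
gen 9: 3 1 1 1 2
2 2 3 3 0
2 0 2 3 1
2 2 2 2 2
2 3 0 3 3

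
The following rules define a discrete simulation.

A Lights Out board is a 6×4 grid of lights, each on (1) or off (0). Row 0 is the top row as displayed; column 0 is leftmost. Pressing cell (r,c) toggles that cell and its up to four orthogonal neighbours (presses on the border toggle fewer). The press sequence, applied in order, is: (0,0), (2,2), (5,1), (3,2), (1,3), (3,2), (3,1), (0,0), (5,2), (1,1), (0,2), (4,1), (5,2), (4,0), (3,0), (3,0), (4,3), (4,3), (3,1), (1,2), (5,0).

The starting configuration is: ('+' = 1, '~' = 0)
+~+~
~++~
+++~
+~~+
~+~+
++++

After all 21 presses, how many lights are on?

14

gen 0: +~+~
~++~
+++~
+~~+
~+~+
++++
gen 1: ~++~
+++~
+++~
+~~+
~+~+
++++
gen 2: ~++~
++~~
+~~+
+~++
~+~+
++++
gen 3: ~++~
++~~
+~~+
+~++
~~~+
~~~+
gen 4: ~++~
++~~
+~++
++~~
~~++
~~~+
gen 5: ~+++
++++
+~+~
++~~
~~++
~~~+
gen 6: ~+++
++++
+~~~
+~++
~~~+
~~~+
gen 7: ~+++
++++
++~~
~+~+
~+~+
~~~+
gen 8: +~++
~+++
++~~
~+~+
~+~+
~~~+
gen 9: +~++
~+++
++~~
~+~+
~+++
~++~
gen 10: ++++
+~~+
+~~~
~+~+
~+++
~++~
gen 11: +~~~
+~++
+~~~
~+~+
~+++
~++~
gen 12: +~~~
+~++
+~~~
~~~+
+~~+
~~+~
gen 13: +~~~
+~++
+~~~
~~~+
+~++
~+~+
gen 14: +~~~
+~++
+~~~
+~~+
~+++
++~+
gen 15: +~~~
+~++
~~~~
~+~+
++++
++~+
gen 16: +~~~
+~++
+~~~
+~~+
~+++
++~+
gen 17: +~~~
+~++
+~~~
+~~~
~+~~
++~~
gen 18: +~~~
+~++
+~~~
+~~+
~+++
++~+
gen 19: +~~~
+~++
++~~
~+++
~~++
++~+
gen 20: +~+~
++~~
+++~
~+++
~~++
++~+
gen 21: +~+~
++~~
+++~
~+++
+~++
~~~+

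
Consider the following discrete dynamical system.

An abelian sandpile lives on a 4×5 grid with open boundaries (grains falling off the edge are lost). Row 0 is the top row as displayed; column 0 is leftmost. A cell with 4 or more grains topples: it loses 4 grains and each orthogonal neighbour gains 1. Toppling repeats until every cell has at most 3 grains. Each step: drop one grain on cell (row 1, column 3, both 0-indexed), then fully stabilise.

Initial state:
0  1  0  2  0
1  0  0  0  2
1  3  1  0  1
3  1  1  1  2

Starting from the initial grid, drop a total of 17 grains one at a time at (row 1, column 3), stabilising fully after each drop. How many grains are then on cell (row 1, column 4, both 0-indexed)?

t=0: 0  1  0  2  0
1  0  0  0  2
1  3  1  0  1
3  1  1  1  2
t=1: 0  1  0  2  0
1  0  0  1  2
1  3  1  0  1
3  1  1  1  2
t=2: 0  1  0  2  0
1  0  0  2  2
1  3  1  0  1
3  1  1  1  2
t=3: 0  1  0  2  0
1  0  0  3  2
1  3  1  0  1
3  1  1  1  2
t=4: 0  1  0  3  0
1  0  1  0  3
1  3  1  1  1
3  1  1  1  2
t=5: 0  1  0  3  0
1  0  1  1  3
1  3  1  1  1
3  1  1  1  2
t=6: 0  1  0  3  0
1  0  1  2  3
1  3  1  1  1
3  1  1  1  2
t=7: 0  1  0  3  0
1  0  1  3  3
1  3  1  1  1
3  1  1  1  2
t=8: 0  1  1  0  2
1  0  2  2  0
1  3  1  2  2
3  1  1  1  2
t=9: 0  1  1  0  2
1  0  2  3  0
1  3  1  2  2
3  1  1  1  2
t=10: 0  1  1  1  2
1  0  3  0  1
1  3  1  3  2
3  1  1  1  2
t=11: 0  1  1  1  2
1  0  3  1  1
1  3  1  3  2
3  1  1  1  2
t=12: 0  1  1  1  2
1  0  3  2  1
1  3  1  3  2
3  1  1  1  2
t=13: 0  1  1  1  2
1  0  3  3  1
1  3  1  3  2
3  1  1  1  2
t=14: 0  1  2  2  2
1  1  0  2  2
1  3  3  0  3
3  1  1  2  2
t=15: 0  1  2  2  2
1  1  0  3  2
1  3  3  0  3
3  1  1  2  2
t=16: 0  1  2  3  2
1  1  1  0  3
1  3  3  1  3
3  1  1  2  2
t=17: 0  1  2  3  2
1  1  1  1  3
1  3  3  1  3
3  1  1  2  2

3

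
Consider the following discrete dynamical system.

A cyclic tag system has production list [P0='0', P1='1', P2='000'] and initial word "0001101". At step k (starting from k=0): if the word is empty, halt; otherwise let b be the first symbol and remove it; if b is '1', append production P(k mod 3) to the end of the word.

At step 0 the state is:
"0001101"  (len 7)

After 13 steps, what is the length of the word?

0

gen 0: "0001101"  (len 7)
gen 1: "001101"  (len 6)
gen 2: "01101"  (len 5)
gen 3: "1101"  (len 4)
gen 4: "1010"  (len 4)
gen 5: "0101"  (len 4)
gen 6: "101"  (len 3)
gen 7: "010"  (len 3)
gen 8: "10"  (len 2)
gen 9: "0000"  (len 4)
gen 10: "000"  (len 3)
gen 11: "00"  (len 2)
gen 12: "0"  (len 1)
gen 13: (halted — word empty)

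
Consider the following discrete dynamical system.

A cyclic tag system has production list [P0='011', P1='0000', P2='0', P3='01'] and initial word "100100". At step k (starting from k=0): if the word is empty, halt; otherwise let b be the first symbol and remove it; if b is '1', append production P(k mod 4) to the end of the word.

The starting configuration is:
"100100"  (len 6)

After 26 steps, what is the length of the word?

t=0: "100100"  (len 6)
t=1: "00100011"  (len 8)
t=2: "0100011"  (len 7)
t=3: "100011"  (len 6)
t=4: "0001101"  (len 7)
t=5: "001101"  (len 6)
t=6: "01101"  (len 5)
t=7: "1101"  (len 4)
t=8: "10101"  (len 5)
t=9: "0101011"  (len 7)
t=10: "101011"  (len 6)
t=11: "010110"  (len 6)
t=12: "10110"  (len 5)
t=13: "0110011"  (len 7)
t=14: "110011"  (len 6)
t=15: "100110"  (len 6)
t=16: "0011001"  (len 7)
t=17: "011001"  (len 6)
t=18: "11001"  (len 5)
t=19: "10010"  (len 5)
t=20: "001001"  (len 6)
t=21: "01001"  (len 5)
t=22: "1001"  (len 4)
t=23: "0010"  (len 4)
t=24: "010"  (len 3)
t=25: "10"  (len 2)
t=26: "00000"  (len 5)

5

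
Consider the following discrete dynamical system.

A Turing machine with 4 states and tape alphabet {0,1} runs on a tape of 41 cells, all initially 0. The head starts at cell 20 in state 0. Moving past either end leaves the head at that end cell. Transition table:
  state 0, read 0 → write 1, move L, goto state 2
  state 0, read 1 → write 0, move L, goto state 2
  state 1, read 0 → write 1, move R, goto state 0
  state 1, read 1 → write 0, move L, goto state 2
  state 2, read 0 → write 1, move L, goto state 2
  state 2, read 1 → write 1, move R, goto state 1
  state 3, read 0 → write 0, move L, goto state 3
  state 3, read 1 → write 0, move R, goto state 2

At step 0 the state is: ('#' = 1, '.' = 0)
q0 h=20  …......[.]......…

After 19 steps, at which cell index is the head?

t=0: q0 h=20  …......[.]......…
t=1: q2 h=19  …......[.]#.....…
t=2: q2 h=18  …......[.]##....…
t=3: q2 h=17  …......[.]###...…
t=4: q2 h=16  …......[.]####..…
t=5: q2 h=15  …......[.]#####.…
t=6: q2 h=14  …......[.]######…
t=7: q2 h=13  …......[.]######…
t=8: q2 h=12  …......[.]######…
t=9: q2 h=11  …......[.]######…
t=10: q2 h=10  …......[.]######…
t=11: q2 h= 9  …......[.]######…
t=12: q2 h= 8  …......[.]######…
t=13: q2 h= 7  …......[.]######…
t=14: q2 h= 6  |......[.]######…
t=15: q2 h= 5  |.....[.]######…
t=16: q2 h= 4  |....[.]######…
t=17: q2 h= 3  |...[.]######…
t=18: q2 h= 2  |..[.]######…
t=19: q2 h= 1  |.[.]######…

1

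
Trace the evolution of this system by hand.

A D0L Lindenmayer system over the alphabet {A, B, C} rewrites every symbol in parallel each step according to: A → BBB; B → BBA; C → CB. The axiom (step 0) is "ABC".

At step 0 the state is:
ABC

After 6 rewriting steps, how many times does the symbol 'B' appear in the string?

t=0: ABC
t=1: BBBBBACB
t=2: BBABBABBABBABBABBBCBBBA
t=3: BBABBABBBBBABBABBBBBABBABBBBBABBABBBBBABBABBBBBABBABBACBBBABBABBABBB
t=4: BBABBABBBBBABBABBBBBABBABBABBABBABBBBBABBABBBBBABBABBABBAB…BABBABBBBBABBABBBCBBBABBABBABBBBBABBABBBBBABBABBBBBABBABBA  (len 203)
t=5: BBABBABBBBBABBABBBBBABBABBABBABBABBBBBABBABBBBBABBABBABBAB…ABBABBABBABBBBBABBABBBBBABBABBABBABBABBBBBABBABBBBBABBABBB  (len 608)
t=6: BBABBABBBBBABBABBBBBABBABBABBABBABBBBBABBABBBBBABBABBABBAB…ABBABBABBABBBBBABBABBBBBABBABBABBABBABBBBBABBABBBBBABBABBA  (len 1823)

1366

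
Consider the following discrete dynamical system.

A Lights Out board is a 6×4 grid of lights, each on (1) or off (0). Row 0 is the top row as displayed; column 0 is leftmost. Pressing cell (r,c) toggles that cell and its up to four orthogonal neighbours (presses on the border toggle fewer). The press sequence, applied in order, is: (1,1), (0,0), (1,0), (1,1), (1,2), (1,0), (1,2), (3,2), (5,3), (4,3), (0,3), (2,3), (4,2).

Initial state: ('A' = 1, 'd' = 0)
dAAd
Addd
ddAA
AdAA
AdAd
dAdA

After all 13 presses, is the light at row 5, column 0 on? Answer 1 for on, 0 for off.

0

step 0: dAAd
Addd
ddAA
AdAA
AdAd
dAdA
step 1: ddAd
dAAd
dAAA
AdAA
AdAd
dAdA
step 2: AAAd
AAAd
dAAA
AdAA
AdAd
dAdA
step 3: dAAd
ddAd
AAAA
AdAA
AdAd
dAdA
step 4: ddAd
AAdd
AdAA
AdAA
AdAd
dAdA
step 5: dddd
AdAA
AddA
AdAA
AdAd
dAdA
step 6: Addd
dAAA
dddA
AdAA
AdAd
dAdA
step 7: AdAd
dddd
ddAA
AdAA
AdAd
dAdA
step 8: AdAd
dddd
dddA
AAdd
Addd
dAdA
step 9: AdAd
dddd
dddA
AAdd
AddA
dAAd
step 10: AdAd
dddd
dddA
AAdA
AdAd
dAAA
step 11: AddA
dddA
dddA
AAdA
AdAd
dAAA
step 12: AddA
dddd
ddAd
AAdd
AdAd
dAAA
step 13: AddA
dddd
ddAd
AAAd
AAdA
dAdA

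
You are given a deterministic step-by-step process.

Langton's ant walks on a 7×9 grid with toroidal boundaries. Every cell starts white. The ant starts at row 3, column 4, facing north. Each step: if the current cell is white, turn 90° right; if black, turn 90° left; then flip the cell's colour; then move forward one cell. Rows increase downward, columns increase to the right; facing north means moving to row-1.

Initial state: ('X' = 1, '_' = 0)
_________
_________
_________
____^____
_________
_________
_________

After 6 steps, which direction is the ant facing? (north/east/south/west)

north

gen 0: _________
_________
_________
____^____
_________
_________
_________
gen 1: _________
_________
_________
____X>___
_________
_________
_________
gen 2: _________
_________
_________
____XX___
_____v___
_________
_________
gen 3: _________
_________
_________
____XX___
____<X___
_________
_________
gen 4: _________
_________
_________
____^X___
____XX___
_________
_________
gen 5: _________
_________
_________
___<_X___
____XX___
_________
_________
gen 6: _________
_________
___^_____
___X_X___
____XX___
_________
_________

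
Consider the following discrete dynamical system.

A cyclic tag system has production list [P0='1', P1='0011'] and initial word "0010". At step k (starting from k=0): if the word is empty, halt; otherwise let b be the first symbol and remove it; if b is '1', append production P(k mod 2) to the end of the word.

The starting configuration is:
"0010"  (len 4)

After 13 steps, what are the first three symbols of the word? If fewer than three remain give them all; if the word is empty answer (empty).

111

gen 0: "0010"  (len 4)
gen 1: "010"  (len 3)
gen 2: "10"  (len 2)
gen 3: "01"  (len 2)
gen 4: "1"  (len 1)
gen 5: "1"  (len 1)
gen 6: "0011"  (len 4)
gen 7: "011"  (len 3)
gen 8: "11"  (len 2)
gen 9: "11"  (len 2)
gen 10: "10011"  (len 5)
gen 11: "00111"  (len 5)
gen 12: "0111"  (len 4)
gen 13: "111"  (len 3)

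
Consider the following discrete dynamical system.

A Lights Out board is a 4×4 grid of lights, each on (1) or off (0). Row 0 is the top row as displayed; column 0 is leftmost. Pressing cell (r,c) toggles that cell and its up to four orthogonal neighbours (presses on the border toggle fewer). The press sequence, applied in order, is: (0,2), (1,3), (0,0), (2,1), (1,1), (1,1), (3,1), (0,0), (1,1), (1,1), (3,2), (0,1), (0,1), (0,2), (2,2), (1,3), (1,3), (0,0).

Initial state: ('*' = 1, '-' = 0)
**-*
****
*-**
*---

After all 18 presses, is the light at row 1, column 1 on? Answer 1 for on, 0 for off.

0

t=0: **-*
****
*-**
*---
t=1: *-*-
**-*
*-**
*---
t=2: *-**
***-
*-*-
*---
t=3: -***
-**-
*-*-
*---
t=4: -***
--*-
-*--
**--
t=5: --**
**--
----
**--
t=6: -***
--*-
-*--
**--
t=7: -***
--*-
----
--*-
t=8: *-**
*-*-
----
--*-
t=9: ****
-*--
-*--
--*-
t=10: *-**
*-*-
----
--*-
t=11: *-**
*-*-
--*-
-*-*
t=12: -*-*
***-
--*-
-*-*
t=13: *-**
*-*-
--*-
-*-*
t=14: **--
*---
--*-
-*-*
t=15: **--
*-*-
-*-*
-***
t=16: **-*
*--*
-*--
-***
t=17: **--
*-*-
-*-*
-***
t=18: ----
--*-
-*-*
-***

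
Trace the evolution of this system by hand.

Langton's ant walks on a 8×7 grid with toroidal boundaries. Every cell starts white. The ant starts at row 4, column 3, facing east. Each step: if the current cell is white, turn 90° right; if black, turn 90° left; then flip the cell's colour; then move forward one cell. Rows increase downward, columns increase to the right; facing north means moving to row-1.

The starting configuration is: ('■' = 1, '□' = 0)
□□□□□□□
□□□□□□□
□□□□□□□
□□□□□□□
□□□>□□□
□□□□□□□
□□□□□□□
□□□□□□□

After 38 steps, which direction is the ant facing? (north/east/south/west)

east

t=0: □□□□□□□
□□□□□□□
□□□□□□□
□□□□□□□
□□□>□□□
□□□□□□□
□□□□□□□
□□□□□□□
t=1: □□□□□□□
□□□□□□□
□□□□□□□
□□□□□□□
□□□■□□□
□□□v□□□
□□□□□□□
□□□□□□□
t=2: □□□□□□□
□□□□□□□
□□□□□□□
□□□□□□□
□□□■□□□
□□<■□□□
□□□□□□□
□□□□□□□
t=3: □□□□□□□
□□□□□□□
□□□□□□□
□□□□□□□
□□^■□□□
□□■■□□□
□□□□□□□
□□□□□□□
t=4: □□□□□□□
□□□□□□□
□□□□□□□
□□□□□□□
□□■>□□□
□□■■□□□
□□□□□□□
□□□□□□□
t=5: □□□□□□□
□□□□□□□
□□□□□□□
□□□^□□□
□□■□□□□
□□■■□□□
□□□□□□□
□□□□□□□
t=6: □□□□□□□
□□□□□□□
□□□□□□□
□□□■>□□
□□■□□□□
□□■■□□□
□□□□□□□
□□□□□□□
t=7: □□□□□□□
□□□□□□□
□□□□□□□
□□□■■□□
□□■□v□□
□□■■□□□
□□□□□□□
□□□□□□□
t=8: □□□□□□□
□□□□□□□
□□□□□□□
□□□■■□□
□□■<■□□
□□■■□□□
□□□□□□□
□□□□□□□
t=9: □□□□□□□
□□□□□□□
□□□□□□□
□□□^■□□
□□■■■□□
□□■■□□□
□□□□□□□
□□□□□□□
t=10: □□□□□□□
□□□□□□□
□□□□□□□
□□<□■□□
□□■■■□□
□□■■□□□
□□□□□□□
□□□□□□□
t=11: □□□□□□□
□□□□□□□
□□^□□□□
□□■□■□□
□□■■■□□
□□■■□□□
□□□□□□□
□□□□□□□
t=12: □□□□□□□
□□□□□□□
□□■>□□□
□□■□■□□
□□■■■□□
□□■■□□□
□□□□□□□
□□□□□□□
t=13: □□□□□□□
□□□□□□□
□□■■□□□
□□■v■□□
□□■■■□□
□□■■□□□
□□□□□□□
□□□□□□□
t=14: □□□□□□□
□□□□□□□
□□■■□□□
□□<■■□□
□□■■■□□
□□■■□□□
□□□□□□□
□□□□□□□
t=15: □□□□□□□
□□□□□□□
□□■■□□□
□□□■■□□
□□v■■□□
□□■■□□□
□□□□□□□
□□□□□□□
t=16: □□□□□□□
□□□□□□□
□□■■□□□
□□□■■□□
□□□>■□□
□□■■□□□
□□□□□□□
□□□□□□□
t=17: □□□□□□□
□□□□□□□
□□■■□□□
□□□^■□□
□□□□■□□
□□■■□□□
□□□□□□□
□□□□□□□
t=18: □□□□□□□
□□□□□□□
□□■■□□□
□□<□■□□
□□□□■□□
□□■■□□□
□□□□□□□
□□□□□□□
t=19: □□□□□□□
□□□□□□□
□□^■□□□
□□■□■□□
□□□□■□□
□□■■□□□
□□□□□□□
□□□□□□□
t=20: □□□□□□□
□□□□□□□
□<□■□□□
□□■□■□□
□□□□■□□
□□■■□□□
□□□□□□□
□□□□□□□
t=21: □□□□□□□
□^□□□□□
□■□■□□□
□□■□■□□
□□□□■□□
□□■■□□□
□□□□□□□
□□□□□□□
t=22: □□□□□□□
□■>□□□□
□■□■□□□
□□■□■□□
□□□□■□□
□□■■□□□
□□□□□□□
□□□□□□□
t=23: □□□□□□□
□■■□□□□
□■v■□□□
□□■□■□□
□□□□■□□
□□■■□□□
□□□□□□□
□□□□□□□
t=24: □□□□□□□
□■■□□□□
□<■■□□□
□□■□■□□
□□□□■□□
□□■■□□□
□□□□□□□
□□□□□□□
t=25: □□□□□□□
□■■□□□□
□□■■□□□
□v■□■□□
□□□□■□□
□□■■□□□
□□□□□□□
□□□□□□□
t=26: □□□□□□□
□■■□□□□
□□■■□□□
<■■□■□□
□□□□■□□
□□■■□□□
□□□□□□□
□□□□□□□
t=27: □□□□□□□
□■■□□□□
^□■■□□□
■■■□■□□
□□□□■□□
□□■■□□□
□□□□□□□
□□□□□□□
t=28: □□□□□□□
□■■□□□□
■>■■□□□
■■■□■□□
□□□□■□□
□□■■□□□
□□□□□□□
□□□□□□□
t=29: □□□□□□□
□■■□□□□
■■■■□□□
■v■□■□□
□□□□■□□
□□■■□□□
□□□□□□□
□□□□□□□
t=30: □□□□□□□
□■■□□□□
■■■■□□□
■□>□■□□
□□□□■□□
□□■■□□□
□□□□□□□
□□□□□□□
t=31: □□□□□□□
□■■□□□□
■■^■□□□
■□□□■□□
□□□□■□□
□□■■□□□
□□□□□□□
□□□□□□□
t=32: □□□□□□□
□■■□□□□
■<□■□□□
■□□□■□□
□□□□■□□
□□■■□□□
□□□□□□□
□□□□□□□
t=33: □□□□□□□
□■■□□□□
■□□■□□□
■v□□■□□
□□□□■□□
□□■■□□□
□□□□□□□
□□□□□□□
t=34: □□□□□□□
□■■□□□□
■□□■□□□
<■□□■□□
□□□□■□□
□□■■□□□
□□□□□□□
□□□□□□□
t=35: □□□□□□□
□■■□□□□
■□□■□□□
□■□□■□□
v□□□■□□
□□■■□□□
□□□□□□□
□□□□□□□
t=36: □□□□□□□
□■■□□□□
■□□■□□□
□■□□■□□
■□□□■□<
□□■■□□□
□□□□□□□
□□□□□□□
t=37: □□□□□□□
□■■□□□□
■□□■□□□
□■□□■□^
■□□□■□■
□□■■□□□
□□□□□□□
□□□□□□□
t=38: □□□□□□□
□■■□□□□
■□□■□□□
>■□□■□■
■□□□■□■
□□■■□□□
□□□□□□□
□□□□□□□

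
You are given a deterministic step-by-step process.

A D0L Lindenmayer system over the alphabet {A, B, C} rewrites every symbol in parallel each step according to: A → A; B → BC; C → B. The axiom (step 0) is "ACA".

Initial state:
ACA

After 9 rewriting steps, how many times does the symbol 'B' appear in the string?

gen 0: ACA
gen 1: ABA
gen 2: ABCA
gen 3: ABCBA
gen 4: ABCBBCA
gen 5: ABCBBCBCBA
gen 6: ABCBBCBCBBCBBCA
gen 7: ABCBBCBCBBCBBCBCBBCBCBA
gen 8: ABCBBCBCBBCBBCBCBBCBCBBCBBCBCBBCBBCA
gen 9: ABCBBCBCBBCBBCBCBBCBCBBCBBCBCBBCBBCBCBBCBCBBCBBCBCBBCBCBA

34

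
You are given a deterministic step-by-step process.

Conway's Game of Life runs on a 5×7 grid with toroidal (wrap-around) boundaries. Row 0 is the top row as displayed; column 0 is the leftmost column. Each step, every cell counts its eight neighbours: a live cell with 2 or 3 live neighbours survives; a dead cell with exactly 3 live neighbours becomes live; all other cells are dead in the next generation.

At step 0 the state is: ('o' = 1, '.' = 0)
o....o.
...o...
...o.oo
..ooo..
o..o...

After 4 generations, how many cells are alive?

step 0: o....o.
...o...
...o.oo
..ooo..
o..o...
step 1: ....o.o
.....o.
.....o.
..o..oo
.ooo..o
step 2: o.ooo.o
....ooo
....oo.
ooooooo
.oooo.o
step 3: .......
o......
.oo....
.......
.......
step 4: .......
.o.....
.o.....
.......
.......

2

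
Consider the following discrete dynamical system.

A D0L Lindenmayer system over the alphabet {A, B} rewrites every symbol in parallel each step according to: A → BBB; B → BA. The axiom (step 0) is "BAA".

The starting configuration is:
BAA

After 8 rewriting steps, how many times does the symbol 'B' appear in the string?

0) BAA
1) BABBBBBB
2) BABBBBABABABABABA
3) BABBBBABABABABBBBABBBBABBBBABBBBABBBBABBB
4) BABBBBABABABABBBBABBBBABBBBABBBBABABABABBBBABABABABBBBABABABABBBBABABABABBBBABABABABBBBABABA
5) BABBBBABABABABBBBABBBBABBBBABBBBABABABABBBBABABABABBBBABAB…BBABBBBABBBBABABABABBBBABBBBABBBBABBBBABABABABBBBABBBBABBB  (len 215)
6) BABBBBABABABABBBBABBBBABBBBABBBBABABABABBBBABABABABBBBABAB…ABBBBABABABABBBBABBBBABBBBABBBBABABABABBBBABABABABBBBABABA  (len 491)
7) BABBBBABABABABBBBABBBBABBBBABBBBABABABABBBBABABABABBBBABAB…BBABBBBABBBBABABABABBBBABBBBABBBBABBBBABABABABBBBABBBBABBB  (len 1136)
8) BABBBBABABABABBBBABBBBABBBBABBBBABABABABBBBABABABABBBBABAB…ABBBBABABABABBBBABBBBABBBBABBBBABABABABBBBABABABABBBBABABA  (len 2609)

1810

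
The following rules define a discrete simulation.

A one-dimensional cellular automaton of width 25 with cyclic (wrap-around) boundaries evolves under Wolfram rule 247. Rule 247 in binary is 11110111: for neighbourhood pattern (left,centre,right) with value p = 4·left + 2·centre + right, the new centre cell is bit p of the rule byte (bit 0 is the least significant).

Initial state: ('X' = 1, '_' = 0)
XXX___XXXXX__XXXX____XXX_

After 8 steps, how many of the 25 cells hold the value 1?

21

k=0  XXX___XXXXX__XXXX____XXX_
k=1  _XXXXX_XXXXXX_XXXXXXX_XXX
k=2  X_XXXXX_XXXXXX_XXXXXXX_XX
k=3  XX_XXXXX_XXXXXX_XXXXXXX_X
k=4  XXX_XXXXX_XXXXXX_XXXXXXX_
k=5  _XXX_XXXXX_XXXXXX_XXXXXXX
k=6  X_XXX_XXXXX_XXXXXX_XXXXXX
k=7  XX_XXX_XXXXX_XXXXXX_XXXXX
k=8  XXX_XXX_XXXXX_XXXXXX_XXXX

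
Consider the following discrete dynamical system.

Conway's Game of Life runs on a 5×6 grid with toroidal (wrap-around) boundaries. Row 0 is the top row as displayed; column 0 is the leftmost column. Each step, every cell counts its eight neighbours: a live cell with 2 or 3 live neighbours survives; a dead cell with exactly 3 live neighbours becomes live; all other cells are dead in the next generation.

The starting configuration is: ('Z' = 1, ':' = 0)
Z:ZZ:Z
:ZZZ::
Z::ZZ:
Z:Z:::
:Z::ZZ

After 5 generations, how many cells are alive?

step 0: Z:ZZ:Z
:ZZZ::
Z::ZZ:
Z:Z:::
:Z::ZZ
step 1: :::::Z
::::::
Z:::ZZ
Z:Z:::
::::Z:
step 2: ::::::
Z:::Z:
ZZ:::Z
ZZ:ZZ:
:::::Z
step 3: :::::Z
ZZ::::
::ZZ::
:ZZ:Z:
Z:::ZZ
step 4: :Z::Z:
ZZZ:::
Z::Z::
ZZZ:Z:
ZZ:ZZ:
step 5: ::::Z:
Z:ZZ:Z
:::Z::
::::Z:
::::Z:

8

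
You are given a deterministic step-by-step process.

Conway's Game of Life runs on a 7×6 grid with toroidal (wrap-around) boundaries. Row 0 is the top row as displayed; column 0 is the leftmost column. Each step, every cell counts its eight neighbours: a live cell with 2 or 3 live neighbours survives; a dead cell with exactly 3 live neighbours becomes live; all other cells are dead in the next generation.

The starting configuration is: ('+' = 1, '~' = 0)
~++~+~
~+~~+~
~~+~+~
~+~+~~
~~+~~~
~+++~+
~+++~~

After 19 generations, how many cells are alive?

4

t=0: ~++~+~
~+~~+~
~~+~+~
~+~+~~
~~+~~~
~+++~+
~+++~~
t=1: +~~~+~
~+~~++
~++~+~
~+~+~~
+~~~+~
+~~~+~
~~~~~~
t=2: +~~~+~
~++~+~
~+~~++
++~+++
++~++~
~~~~~~
~~~~~~
t=3: ~+~+~+
~++~+~
~~~~~~
~~~~~~
~+~+~~
~~~~~~
~~~~~~
t=4: ++~++~
+++++~
~~~~~~
~~~~~~
~~~~~~
~~~~~~
~~~~~~
t=5: +~~~+~
+~~~+~
~+++~~
~~~~~~
~~~~~~
~~~~~~
~~~~~~
t=6: ~~~~~~
+~+~+~
~+++~~
~~+~~~
~~~~~~
~~~~~~
~~~~~~
t=7: ~~~~~~
~~+~~~
~~~~~~
~+++~~
~~~~~~
~~~~~~
~~~~~~
t=8: ~~~~~~
~~~~~~
~+~+~~
~~+~~~
~~+~~~
~~~~~~
~~~~~~
t=9: ~~~~~~
~~~~~~
~~+~~~
~+++~~
~~~~~~
~~~~~~
~~~~~~
t=10: ~~~~~~
~~~~~~
~+++~~
~+++~~
~~+~~~
~~~~~~
~~~~~~
t=11: ~~~~~~
~~+~~~
~+~+~~
~~~~~~
~+++~~
~~~~~~
~~~~~~
t=12: ~~~~~~
~~+~~~
~~+~~~
~+~+~~
~~+~~~
~~+~~~
~~~~~~
t=13: ~~~~~~
~~~~~~
~+++~~
~+~+~~
~+++~~
~~~~~~
~~~~~~
t=14: ~~~~~~
~~+~~~
~+~+~~
+~~~+~
~+~+~~
~~+~~~
~~~~~~
t=15: ~~~~~~
~~+~~~
~+++~~
++~++~
~+++~~
~~+~~~
~~~~~~
t=16: ~~~~~~
~+++~~
+~~~+~
+~~~+~
+~~~+~
~+++~~
~~~~~~
t=17: ~~+~~~
~+++~~
+~+~+~
++~++~
+~+~+~
~+++~~
~~+~~~
t=18: ~~~~~~
~~~~~~
+~~~+~
+~~~+~
+~~~+~
~~~~~~
~~~~~~
t=19: ~~~~~~
~~~~~~
~~~~~~
++~++~
~~~~~~
~~~~~~
~~~~~~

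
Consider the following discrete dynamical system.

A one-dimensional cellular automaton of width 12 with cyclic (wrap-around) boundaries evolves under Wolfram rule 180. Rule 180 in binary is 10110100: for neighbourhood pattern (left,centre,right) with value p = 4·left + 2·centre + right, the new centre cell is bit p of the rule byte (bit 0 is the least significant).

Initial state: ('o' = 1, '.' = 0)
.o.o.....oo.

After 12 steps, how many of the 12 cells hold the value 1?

0) .o.o.....oo.
1) .oooo......o
2) o.oo.o.....o
3) .o..ooo.....
4) .oo..o.o....
5) ...o.oooo...
6) ...oo.oo.o..
7) .....o..ooo.
8) .....oo..o.o
9) o......o.ooo
10) .o.....oo.oo
11) ooo......o..
12) .o.o.....oo.

4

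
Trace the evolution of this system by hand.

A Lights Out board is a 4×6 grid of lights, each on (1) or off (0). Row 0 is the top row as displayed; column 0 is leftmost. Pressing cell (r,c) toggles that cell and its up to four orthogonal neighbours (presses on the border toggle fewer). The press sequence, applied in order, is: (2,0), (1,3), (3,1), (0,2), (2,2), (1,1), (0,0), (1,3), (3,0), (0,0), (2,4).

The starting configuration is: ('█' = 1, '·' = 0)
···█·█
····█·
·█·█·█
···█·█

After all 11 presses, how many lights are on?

12

[0] ···█·█
····█·
·█·█·█
···█·█
[1] ···█·█
█···█·
█··█·█
█··█·█
[2] ·····█
█·██··
█····█
█··█·█
[3] ·····█
█·██··
██···█
·███·█
[4] ·███·█
█··█··
██···█
·███·█
[5] ·███·█
█·██··
█·██·█
·█·█·█
[6] ··██·█
·█·█··
████·█
·█·█·█
[7] ████·█
██·█··
████·█
·█·█·█
[8] ███··█
███·█·
███··█
·█·█·█
[9] ███··█
███·█·
·██··█
█··█·█
[10] ··█··█
·██·█·
·██··█
█··█·█
[11] ··█··█
·██···
·████·
█··███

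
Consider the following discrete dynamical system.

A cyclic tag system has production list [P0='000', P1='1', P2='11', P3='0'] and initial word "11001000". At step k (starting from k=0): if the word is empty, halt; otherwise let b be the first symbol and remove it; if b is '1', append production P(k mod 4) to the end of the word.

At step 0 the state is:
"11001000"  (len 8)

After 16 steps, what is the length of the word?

0

step 0: "11001000"  (len 8)
step 1: "1001000000"  (len 10)
step 2: "0010000001"  (len 10)
step 3: "010000001"  (len 9)
step 4: "10000001"  (len 8)
step 5: "0000001000"  (len 10)
step 6: "000001000"  (len 9)
step 7: "00001000"  (len 8)
step 8: "0001000"  (len 7)
step 9: "001000"  (len 6)
step 10: "01000"  (len 5)
step 11: "1000"  (len 4)
step 12: "0000"  (len 4)
step 13: "000"  (len 3)
step 14: "00"  (len 2)
step 15: "0"  (len 1)
step 16: (halted — word empty)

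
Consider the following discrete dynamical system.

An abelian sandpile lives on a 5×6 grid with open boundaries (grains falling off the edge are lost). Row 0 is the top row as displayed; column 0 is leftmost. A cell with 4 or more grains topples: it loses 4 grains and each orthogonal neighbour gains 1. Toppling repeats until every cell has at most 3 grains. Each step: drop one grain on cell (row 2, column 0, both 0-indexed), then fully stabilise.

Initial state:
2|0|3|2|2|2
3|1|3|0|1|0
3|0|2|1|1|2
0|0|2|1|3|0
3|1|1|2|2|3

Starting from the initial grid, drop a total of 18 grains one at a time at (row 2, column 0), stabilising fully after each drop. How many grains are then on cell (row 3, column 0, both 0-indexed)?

3

t=0: 2|0|3|2|2|2
3|1|3|0|1|0
3|0|2|1|1|2
0|0|2|1|3|0
3|1|1|2|2|3
t=1: 3|0|3|2|2|2
0|2|3|0|1|0
1|1|2|1|1|2
1|0|2|1|3|0
3|1|1|2|2|3
t=2: 3|0|3|2|2|2
0|2|3|0|1|0
2|1|2|1|1|2
1|0|2|1|3|0
3|1|1|2|2|3
t=3: 3|0|3|2|2|2
0|2|3|0|1|0
3|1|2|1|1|2
1|0|2|1|3|0
3|1|1|2|2|3
t=4: 3|0|3|2|2|2
1|2|3|0|1|0
0|2|2|1|1|2
2|0|2|1|3|0
3|1|1|2|2|3
t=5: 3|0|3|2|2|2
1|2|3|0|1|0
1|2|2|1|1|2
2|0|2|1|3|0
3|1|1|2|2|3
t=6: 3|0|3|2|2|2
1|2|3|0|1|0
2|2|2|1|1|2
2|0|2|1|3|0
3|1|1|2|2|3
t=7: 3|0|3|2|2|2
1|2|3|0|1|0
3|2|2|1|1|2
2|0|2|1|3|0
3|1|1|2|2|3
t=8: 3|0|3|2|2|2
2|2|3|0|1|0
0|3|2|1|1|2
3|0|2|1|3|0
3|1|1|2|2|3
t=9: 3|0|3|2|2|2
2|2|3|0|1|0
1|3|2|1|1|2
3|0|2|1|3|0
3|1|1|2|2|3
t=10: 3|0|3|2|2|2
2|2|3|0|1|0
2|3|2|1|1|2
3|0|2|1|3|0
3|1|1|2|2|3
t=11: 3|0|3|2|2|2
2|2|3|0|1|0
3|3|2|1|1|2
3|0|2|1|3|0
3|1|1|2|2|3
t=12: 3|0|3|2|2|2
3|3|3|0|1|0
2|0|3|1|1|2
1|2|2|1|3|0
0|2|1|2|2|3
t=13: 3|0|3|2|2|2
3|3|3|0|1|0
3|0|3|1|1|2
1|2|2|1|3|0
0|2|1|2|2|3
t=14: 0|3|0|3|2|2
2|1|2|1|1|0
1|3|0|2|1|2
2|2|3|1|3|0
0|2|1|2|2|3
t=15: 0|3|0|3|2|2
2|1|2|1|1|0
2|3|0|2|1|2
2|2|3|1|3|0
0|2|1|2|2|3
t=16: 0|3|0|3|2|2
2|1|2|1|1|0
3|3|0|2|1|2
2|2|3|1|3|0
0|2|1|2|2|3
t=17: 0|3|0|3|2|2
3|2|2|1|1|0
1|0|1|2|1|2
3|3|3|1|3|0
0|2|1|2|2|3
t=18: 0|3|0|3|2|2
3|2|2|1|1|0
2|0|1|2|1|2
3|3|3|1|3|0
0|2|1|2|2|3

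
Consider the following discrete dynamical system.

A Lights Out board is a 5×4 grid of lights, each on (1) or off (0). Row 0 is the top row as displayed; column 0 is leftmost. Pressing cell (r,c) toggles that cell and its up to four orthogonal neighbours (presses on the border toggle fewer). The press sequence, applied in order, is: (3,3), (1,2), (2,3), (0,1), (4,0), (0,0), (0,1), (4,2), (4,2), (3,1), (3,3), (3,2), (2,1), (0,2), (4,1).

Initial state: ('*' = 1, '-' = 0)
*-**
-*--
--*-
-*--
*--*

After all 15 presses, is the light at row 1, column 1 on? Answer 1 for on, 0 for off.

1

t=0: *-**
-*--
--*-
-*--
*--*
t=1: *-**
-*--
--**
-***
*---
t=2: *--*
--**
---*
-***
*---
t=3: *--*
--*-
--*-
-**-
*---
t=4: -***
-**-
--*-
-**-
*---
t=5: -***
-**-
--*-
***-
-*--
t=6: *-**
***-
--*-
***-
-*--
t=7: -*-*
*-*-
--*-
***-
-*--
t=8: -*-*
*-*-
--*-
**--
--**
t=9: -*-*
*-*-
--*-
***-
-*--
t=10: -*-*
*-*-
-**-
----
----
t=11: -*-*
*-*-
-***
--**
---*
t=12: -*-*
*-*-
-*-*
-*--
--**
t=13: -*-*
***-
*-**
----
--**
t=14: --*-
**--
*-**
----
--**
t=15: --*-
**--
*-**
-*--
**-*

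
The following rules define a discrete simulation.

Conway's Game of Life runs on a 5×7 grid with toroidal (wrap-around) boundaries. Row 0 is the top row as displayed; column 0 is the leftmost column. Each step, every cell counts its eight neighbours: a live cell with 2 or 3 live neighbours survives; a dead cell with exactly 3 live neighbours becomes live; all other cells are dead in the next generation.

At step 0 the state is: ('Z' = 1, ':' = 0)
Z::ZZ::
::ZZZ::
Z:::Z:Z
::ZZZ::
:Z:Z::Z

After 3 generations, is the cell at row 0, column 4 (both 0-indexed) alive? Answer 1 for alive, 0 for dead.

gen 0: Z::ZZ::
::ZZZ::
Z:::Z:Z
::ZZZ::
:Z:Z::Z
gen 1: ZZ:::Z:
ZZZ:::Z
:Z:::::
:ZZ:Z:Z
ZZ:::Z:
gen 2: :::::Z:
::Z:::Z
:::Z:ZZ
::Z::ZZ
::::ZZ:
gen 3: ::::ZZZ
::::Z:Z
Z:ZZZ::
:::Z:::
::::Z::

1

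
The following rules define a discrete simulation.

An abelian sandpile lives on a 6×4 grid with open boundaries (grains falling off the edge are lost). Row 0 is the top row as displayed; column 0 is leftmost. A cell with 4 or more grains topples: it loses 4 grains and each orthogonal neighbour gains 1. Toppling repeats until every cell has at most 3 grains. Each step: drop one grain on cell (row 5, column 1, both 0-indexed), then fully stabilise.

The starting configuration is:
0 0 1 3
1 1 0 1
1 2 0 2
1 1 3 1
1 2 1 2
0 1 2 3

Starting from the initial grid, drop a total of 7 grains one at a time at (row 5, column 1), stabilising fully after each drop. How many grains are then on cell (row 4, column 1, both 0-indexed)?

gen 0: 0 0 1 3
1 1 0 1
1 2 0 2
1 1 3 1
1 2 1 2
0 1 2 3
gen 1: 0 0 1 3
1 1 0 1
1 2 0 2
1 1 3 1
1 2 1 2
0 2 2 3
gen 2: 0 0 1 3
1 1 0 1
1 2 0 2
1 1 3 1
1 2 1 2
0 3 2 3
gen 3: 0 0 1 3
1 1 0 1
1 2 0 2
1 1 3 1
1 3 1 2
1 0 3 3
gen 4: 0 0 1 3
1 1 0 1
1 2 0 2
1 1 3 1
1 3 1 2
1 1 3 3
gen 5: 0 0 1 3
1 1 0 1
1 2 0 2
1 1 3 1
1 3 1 2
1 2 3 3
gen 6: 0 0 1 3
1 1 0 1
1 2 0 2
1 1 3 1
1 3 1 2
1 3 3 3
gen 7: 0 0 1 3
1 1 0 1
1 2 0 2
1 2 3 1
2 0 3 3
2 2 1 0

0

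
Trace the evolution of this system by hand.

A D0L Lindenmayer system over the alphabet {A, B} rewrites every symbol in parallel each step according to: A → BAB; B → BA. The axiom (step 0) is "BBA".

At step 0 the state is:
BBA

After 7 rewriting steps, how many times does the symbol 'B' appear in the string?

gen 0: BBA
gen 1: BABABAB
gen 2: BABABBABABBABABBA
gen 3: BABABBABABBABABABBABABBABABABBABABBABABAB
gen 4: BABABBABABBABABABBABABBABABABBABABBABABBABABABBABABBABABABBABABBABABBABABABBABABBABABABBABABBABABBA
gen 5: BABABBABABBABABABBABABBABABABBABABBABABBABABABBABABBABABAB…BABABBABABBABABABBABABBABABBABABABBABABBABABABBABABBABABAB  (len 239)
gen 6: BABABBABABBABABABBABABBABABABBABABBABABBABABABBABABBABABAB…BABABBABABBABABABBABABBABABBABABABBABABBABABABBABABBABABBA  (len 577)
gen 7: BABABBABABBABABABBABABBABABABBABABBABABBABABABBABABBABABAB…BABABBABABBABABABBABABBABABBABABABBABABBABABABBABABBABABAB  (len 1393)

816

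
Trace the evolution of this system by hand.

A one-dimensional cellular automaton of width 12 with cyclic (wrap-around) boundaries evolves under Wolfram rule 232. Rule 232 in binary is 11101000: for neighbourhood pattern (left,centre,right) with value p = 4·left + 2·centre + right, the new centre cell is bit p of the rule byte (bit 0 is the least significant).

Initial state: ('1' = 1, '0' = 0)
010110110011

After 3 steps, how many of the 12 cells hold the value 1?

t=0: 010110110011
t=1: 101111110011
t=2: 111111110011
t=3: 111111110011

10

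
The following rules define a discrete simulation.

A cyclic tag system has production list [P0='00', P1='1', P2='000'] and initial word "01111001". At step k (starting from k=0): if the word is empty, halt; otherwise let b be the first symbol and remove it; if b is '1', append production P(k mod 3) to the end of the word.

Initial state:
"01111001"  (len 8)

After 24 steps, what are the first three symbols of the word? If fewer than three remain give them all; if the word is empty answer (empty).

(empty)

t=0: "01111001"  (len 8)
t=1: "1111001"  (len 7)
t=2: "1110011"  (len 7)
t=3: "110011000"  (len 9)
t=4: "1001100000"  (len 10)
t=5: "0011000001"  (len 10)
t=6: "011000001"  (len 9)
t=7: "11000001"  (len 8)
t=8: "10000011"  (len 8)
t=9: "0000011000"  (len 10)
t=10: "000011000"  (len 9)
t=11: "00011000"  (len 8)
t=12: "0011000"  (len 7)
t=13: "011000"  (len 6)
t=14: "11000"  (len 5)
t=15: "1000000"  (len 7)
t=16: "00000000"  (len 8)
t=17: "0000000"  (len 7)
t=18: "000000"  (len 6)
t=19: "00000"  (len 5)
t=20: "0000"  (len 4)
t=21: "000"  (len 3)
t=22: "00"  (len 2)
t=23: "0"  (len 1)
t=24: (halted — word empty)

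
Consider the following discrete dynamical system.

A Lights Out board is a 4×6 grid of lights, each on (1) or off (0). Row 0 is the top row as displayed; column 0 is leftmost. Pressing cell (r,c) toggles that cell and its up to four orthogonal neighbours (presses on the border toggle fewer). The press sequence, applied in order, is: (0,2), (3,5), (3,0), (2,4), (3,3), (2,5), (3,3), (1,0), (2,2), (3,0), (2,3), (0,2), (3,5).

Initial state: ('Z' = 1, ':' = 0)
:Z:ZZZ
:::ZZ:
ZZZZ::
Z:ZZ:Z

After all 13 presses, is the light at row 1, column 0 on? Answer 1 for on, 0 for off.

gen 0: :Z:ZZZ
:::ZZ:
ZZZZ::
Z:ZZ:Z
gen 1: ::Z:ZZ
::ZZZ:
ZZZZ::
Z:ZZ:Z
gen 2: ::Z:ZZ
::ZZZ:
ZZZZ:Z
Z:ZZZ:
gen 3: ::Z:ZZ
::ZZZ:
:ZZZ:Z
:ZZZZ:
gen 4: ::Z:ZZ
::ZZ::
:ZZ:Z:
:ZZZ::
gen 5: ::Z:ZZ
::ZZ::
:ZZZZ:
:Z::Z:
gen 6: ::Z:ZZ
::ZZ:Z
:ZZZ:Z
:Z::ZZ
gen 7: ::Z:ZZ
::ZZ:Z
:ZZ::Z
:ZZZ:Z
gen 8: Z:Z:ZZ
ZZZZ:Z
ZZZ::Z
:ZZZ:Z
gen 9: Z:Z:ZZ
ZZ:Z:Z
Z::Z:Z
:Z:Z:Z
gen 10: Z:Z:ZZ
ZZ:Z:Z
:::Z:Z
Z::Z:Z
gen 11: Z:Z:ZZ
ZZ:::Z
::Z:ZZ
Z::::Z
gen 12: ZZ:ZZZ
ZZZ::Z
::Z:ZZ
Z::::Z
gen 13: ZZ:ZZZ
ZZZ::Z
::Z:Z:
Z:::Z:

1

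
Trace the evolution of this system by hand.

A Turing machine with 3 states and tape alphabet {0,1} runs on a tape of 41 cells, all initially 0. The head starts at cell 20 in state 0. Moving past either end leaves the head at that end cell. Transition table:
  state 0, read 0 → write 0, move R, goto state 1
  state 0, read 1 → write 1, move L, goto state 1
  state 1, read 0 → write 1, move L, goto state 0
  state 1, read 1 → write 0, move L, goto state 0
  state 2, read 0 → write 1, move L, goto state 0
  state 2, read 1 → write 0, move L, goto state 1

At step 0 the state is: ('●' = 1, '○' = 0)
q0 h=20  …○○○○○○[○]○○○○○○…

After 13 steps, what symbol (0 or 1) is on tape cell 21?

0

[0] q0 h=20  …○○○○○○[○]○○○○○○…
[1] q1 h=21  …○○○○○○[○]○○○○○○…
[2] q0 h=20  …○○○○○○[○]●○○○○○…
[3] q1 h=21  …○○○○○○[●]○○○○○○…
[4] q0 h=20  …○○○○○○[○]○○○○○○…
[5] q1 h=21  …○○○○○○[○]○○○○○○…
[6] q0 h=20  …○○○○○○[○]●○○○○○…
[7] q1 h=21  …○○○○○○[●]○○○○○○…
[8] q0 h=20  …○○○○○○[○]○○○○○○…
[9] q1 h=21  …○○○○○○[○]○○○○○○…
[10] q0 h=20  …○○○○○○[○]●○○○○○…
[11] q1 h=21  …○○○○○○[●]○○○○○○…
[12] q0 h=20  …○○○○○○[○]○○○○○○…
[13] q1 h=21  …○○○○○○[○]○○○○○○…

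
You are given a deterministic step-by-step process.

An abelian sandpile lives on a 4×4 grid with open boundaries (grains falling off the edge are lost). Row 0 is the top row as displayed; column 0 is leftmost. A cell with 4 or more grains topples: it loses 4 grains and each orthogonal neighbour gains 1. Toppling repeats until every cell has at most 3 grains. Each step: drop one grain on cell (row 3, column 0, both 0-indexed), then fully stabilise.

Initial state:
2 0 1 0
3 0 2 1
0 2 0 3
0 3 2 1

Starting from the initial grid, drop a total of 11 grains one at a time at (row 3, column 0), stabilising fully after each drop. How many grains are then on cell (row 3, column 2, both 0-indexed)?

3

t=0: 2 0 1 0
3 0 2 1
0 2 0 3
0 3 2 1
t=1: 2 0 1 0
3 0 2 1
0 2 0 3
1 3 2 1
t=2: 2 0 1 0
3 0 2 1
0 2 0 3
2 3 2 1
t=3: 2 0 1 0
3 0 2 1
0 2 0 3
3 3 2 1
t=4: 2 0 1 0
3 0 2 1
1 3 0 3
1 0 3 1
t=5: 2 0 1 0
3 0 2 1
1 3 0 3
2 0 3 1
t=6: 2 0 1 0
3 0 2 1
1 3 0 3
3 0 3 1
t=7: 2 0 1 0
3 0 2 1
2 3 0 3
0 1 3 1
t=8: 2 0 1 0
3 0 2 1
2 3 0 3
1 1 3 1
t=9: 2 0 1 0
3 0 2 1
2 3 0 3
2 1 3 1
t=10: 2 0 1 0
3 0 2 1
2 3 0 3
3 1 3 1
t=11: 2 0 1 0
3 0 2 1
3 3 0 3
0 2 3 1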